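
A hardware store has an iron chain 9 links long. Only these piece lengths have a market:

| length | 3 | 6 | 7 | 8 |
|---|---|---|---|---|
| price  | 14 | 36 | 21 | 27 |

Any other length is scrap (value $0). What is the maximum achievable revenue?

Consider every possible first cut. r[k] is the best of p[i]+r[k−i] over all sellable i≤k.
r[1] = 0
r[2] = 0
r[3] = 14
r[4] = 14
r[5] = 14
r[6] = max(14+14, 36+0) = 36
r[7] = max(14+14, 36+0, 21+0) = 36
r[8] = max(14+14, 36+0, 21+0, 27+0) = 36
r[9] = max(14+36, 36+14, 21+0, 27+0) = 50
One optimal cutting: 6 + 3 → $50.

50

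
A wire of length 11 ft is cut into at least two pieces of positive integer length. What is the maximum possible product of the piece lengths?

54

Define g[k] = max over 1≤i<k of i · max(k−i, g[k−i]); the inner max lets the remainder stay uncut if that's better.
g[2] = 1*max(1,0) = 1*1 = 1
g[3] = 1*max(2,1) = 1*2 = 2
g[4] = 2*max(2,1) = 2*2 = 4
g[5] = 2*max(3,2) = 2*3 = 6
g[6] = 3*max(3,2) = 3*3 = 9
g[7] = 2*max(5,6) = 2*6 = 12
g[8] = 2*max(6,9) = 2*9 = 18
g[9] = 3*max(6,9) = 3*9 = 27
g[10] = 2*max(8,18) = 2*18 = 36
g[11] = 2*max(9,27) = 2*27 = 54
One optimal split: 3 + 3 + 3 + 2; product 3*3*3*2 = 54.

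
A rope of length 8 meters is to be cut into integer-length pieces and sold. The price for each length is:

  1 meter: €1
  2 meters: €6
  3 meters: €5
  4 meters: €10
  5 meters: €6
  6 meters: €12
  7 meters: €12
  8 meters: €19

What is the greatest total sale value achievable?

Consider every possible first cut. r[k] is the best of p[i]+r[k−i] over all sellable i≤k.
r[1] = 1
r[2] = max(1+1, 6+0) = 6
r[3] = max(1+6, 6+1, 5+0) = 7
r[4] = max(1+7, 6+6, 5+1, 10+0) = 12
r[5] = max(1+12, 6+7, 5+6, 10+1, 6+0) = 13
r[6] = max(1+13, 6+12, 5+7, 10+6, 6+1, 12+0) = 18
r[7] = max(1+18, 6+13, 5+12, …, 12+1, 12+0) = 19
r[8] = max(1+19, 6+18, 5+13, …, 12+1, 19+0) = 24
One optimal cutting: 2 + 2 + 2 + 2 → €6 + €6 + €6 + €6 = €24.

24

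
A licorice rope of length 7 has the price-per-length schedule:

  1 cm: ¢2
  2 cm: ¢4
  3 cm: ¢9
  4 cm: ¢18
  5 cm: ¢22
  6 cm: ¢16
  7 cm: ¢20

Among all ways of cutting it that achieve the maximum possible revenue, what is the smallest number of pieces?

Consider every possible first cut. r[k] is the best of p[i]+r[k−i] over all sellable i≤k.
r[1] = 2
r[2] = 4  (first piece 1, then r[1]=2)
r[3] = 9
r[4] = 18
r[5] = 22
r[6] = 24  (first piece 1, then r[5]=22)
r[7] = 27  (first piece 3, then r[4]=18)
Maximum revenue is ¢27.
Now minimize piece count subject to staying optimal: for each k, pieces[k] = 1 + min over i with p[i]+r[k−i]=r[k] of pieces[k−i].
pieces[4] = 1
pieces[5] = 1
pieces[6] = 2
pieces[7] = 2

2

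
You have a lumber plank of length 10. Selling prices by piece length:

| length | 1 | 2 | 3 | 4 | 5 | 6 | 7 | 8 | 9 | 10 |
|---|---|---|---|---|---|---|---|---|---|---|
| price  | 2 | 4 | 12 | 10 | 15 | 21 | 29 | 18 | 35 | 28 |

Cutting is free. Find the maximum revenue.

41

Let best[k] be the best obtainable value from length k. For each k, try every first piece i and keep the best of price[i] + best[k−i].
best[1] = 2
best[2] = max(2+2, 4+0) = 4
best[3] = max(2+4, 4+2, 12+0) = 12
best[4] = max(2+12, 4+4, 12+2, 10+0) = 14
best[5] = max(2+14, 4+12, 12+4, 10+2, 15+0) = 16
best[6] = max(2+16, 4+14, 12+12, 10+4, 15+2, 21+0) = 24
best[7] = max(2+24, 4+16, 12+14, …, 21+2, 29+0) = 29
best[8] = max(2+29, 4+24, 12+16, …, 29+2, 18+0) = 31
best[9] = max(2+31, 4+29, 12+24, …, 18+2, 35+0) = 36
best[10] = max(2+36, 4+31, 12+29, …, 35+2, 28+0) = 41
One optimal cutting: 7 + 3 → $29 + $12 = $41.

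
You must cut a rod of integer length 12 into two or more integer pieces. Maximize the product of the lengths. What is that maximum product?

81

Fill P[k] for k=2..12: at each k try every first piece i and multiply by the better of (k−i) uncut or P[k−i].
P[2] = 1·max(1,0) = 1·1 = 1
P[3] = 1·max(2,1) = 1·2 = 2
P[4] = 2·max(2,1) = 2·2 = 4
P[5] = 2·max(3,2) = 2·3 = 6
P[6] = 3·max(3,2) = 3·3 = 9
P[7] = 2·max(5,6) = 2·6 = 12
P[8] = 2·max(6,9) = 2·9 = 18
P[9] = 3·max(6,9) = 3·9 = 27
P[10] = 2·max(8,18) = 2·18 = 36
P[11] = 2·max(9,27) = 2·27 = 54
P[12] = 3·max(9,27) = 3·27 = 81
One optimal split: 3 + 3 + 3 + 3; product 3·3·3·3 = 81.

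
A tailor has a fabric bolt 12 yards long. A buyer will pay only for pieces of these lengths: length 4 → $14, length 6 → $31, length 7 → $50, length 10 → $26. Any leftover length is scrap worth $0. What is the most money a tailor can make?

Let r[k] be the best obtainable value from length k. For each k, try every first piece i and keep the best of price[i] + r[k−i].
r[1] = 0
r[2] = 0
r[3] = 0
r[4] = 14
r[5] = 14
r[6] = max(14+0, 31+0) = 31
r[7] = max(14+0, 31+0, 50+0) = 50
r[8] = max(14+14, 31+0, 50+0) = 50
r[9] = max(14+14, 31+0, 50+0) = 50
r[10] = max(14+31, 31+14, 50+0, 26+0) = 50
r[11] = max(14+50, 31+14, 50+14, 26+0) = 64
r[12] = max(14+50, 31+31, 50+14, 26+0) = 64
One optimal cutting: pieces 7 + 4 with 1 yard of scrap → $64.

64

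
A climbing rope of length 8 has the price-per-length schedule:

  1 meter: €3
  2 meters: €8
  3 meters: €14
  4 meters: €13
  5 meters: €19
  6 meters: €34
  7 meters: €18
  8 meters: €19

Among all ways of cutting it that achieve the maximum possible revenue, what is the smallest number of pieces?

Consider every possible first cut. r[k] is the best of p[i]+r[k−i] over all sellable i≤k.
r[1] = 3
r[2] = 8
r[3] = 14
r[4] = 17  (first piece 1, then r[3]=14)
r[5] = 22  (first piece 2, then r[3]=14)
r[6] = 34
r[7] = 37  (first piece 1, then r[6]=34)
r[8] = 42  (first piece 2, then r[6]=34)
Maximum revenue is €42.
Now minimize piece count subject to staying optimal: for each k, pieces[k] = 1 + min over i with p[i]+r[k−i]=r[k] of pieces[k−i].
pieces[5] = 2
pieces[6] = 1
pieces[7] = 2
pieces[8] = 2

2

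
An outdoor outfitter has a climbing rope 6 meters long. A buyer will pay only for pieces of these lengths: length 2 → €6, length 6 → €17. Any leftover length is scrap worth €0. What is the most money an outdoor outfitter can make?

Let r[k] be the best obtainable value from length k. For each k, try every first piece i and keep the best of price[i] + r[k−i].
r[1] = 0
r[2] = 6
r[3] = 6
r[4] = 12  (first piece 2, then r[2]=6)
r[5] = 12
r[6] = 18  (first piece 2, then r[4]=12)
One optimal cutting: 2 + 2 + 2 → €18.

18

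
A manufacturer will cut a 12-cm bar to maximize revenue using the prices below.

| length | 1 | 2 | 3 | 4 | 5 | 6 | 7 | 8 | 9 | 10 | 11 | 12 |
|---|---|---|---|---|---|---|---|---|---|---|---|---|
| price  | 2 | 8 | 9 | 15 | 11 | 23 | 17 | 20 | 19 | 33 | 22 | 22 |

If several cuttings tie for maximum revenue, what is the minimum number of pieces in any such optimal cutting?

Consider every possible first cut. r[k] is the best of p[i]+r[k−i] over all sellable i≤k.
r[1] = 2
r[2] = max(2+2, 8+0) = 8
r[3] = max(2+8, 8+2, 9+0) = 10
r[4] = max(2+10, 8+8, 9+2, 15+0) = 16
r[5] = max(2+16, 8+10, 9+8, 15+2, 11+0) = 18
r[6] = max(2+18, 8+16, 9+10, 15+8, 11+2, 23+0) = 24
r[7] = max(2+24, 8+18, 9+16, …, 23+2, 17+0) = 26
r[8] = max(2+26, 8+24, 9+18, …, 17+2, 20+0) = 32
r[9] = max(2+32, 8+26, 9+24, …, 20+2, 19+0) = 34
r[10] = max(2+34, 8+32, 9+26, …, 19+2, 33+0) = 40
r[11] = max(2+40, 8+34, 9+32, …, 33+2, 22+0) = 42
r[12] = max(2+42, 8+40, 9+34, …, 22+2, 22+0) = 48
Maximum revenue is €48.
Now minimize piece count subject to staying optimal: for each k, pieces[k] = 1 + min over i with p[i]+r[k−i]=r[k] of pieces[k−i].
pieces[9] = 5
pieces[10] = 5
pieces[11] = 6
pieces[12] = 6

6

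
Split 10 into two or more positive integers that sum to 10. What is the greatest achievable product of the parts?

Fill f[k] for k=2..10: at each k try every first piece i and multiply by the better of (k−i) uncut or f[k−i].
f[2] = 1*max(1,0) = 1*1 = 1
f[3] = 1*max(2,1) = 1*2 = 2
f[4] = 2*max(2,1) = 2*2 = 4
f[5] = 2*max(3,2) = 2*3 = 6
f[6] = 3*max(3,2) = 3*3 = 9
f[7] = 2*max(5,6) = 2*6 = 12
f[8] = 2*max(6,9) = 2*9 = 18
f[9] = 3*max(6,9) = 3*9 = 27
f[10] = 2*max(8,18) = 2*18 = 36
One optimal split: 3 + 3 + 2 + 2; product 3*3*2*2 = 36.

36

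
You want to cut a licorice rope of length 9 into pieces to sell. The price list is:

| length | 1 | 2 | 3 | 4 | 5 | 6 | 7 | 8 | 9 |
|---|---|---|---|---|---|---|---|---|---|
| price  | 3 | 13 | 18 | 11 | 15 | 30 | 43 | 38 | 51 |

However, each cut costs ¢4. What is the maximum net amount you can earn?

52

Build net[k] bottom-up: net[k] = max over allowed piece i of (p[i] + net[k−i]) − 4 per cut.
net[1] = 3
net[2] = max(3+3-4, 13+0) = 13
net[3] = max(3+13-4, 13+3-4, 18+0) = 18
net[4] = max(3+18-4, 13+13-4, 18+3-4, 11+0) = 22
net[5] = max(3+22-4, 13+18-4, 18+13-4, 11+3-4, 15+0) = 27
net[6] = max(3+27-4, 13+22-4, 18+18-4, 11+13-4, 15+3-4, 30+0) = 32
net[7] = max(3+32-4, 13+27-4, 18+22-4, …, 30+3-4, 43+0) = 43
net[8] = max(3+43-4, 13+32-4, 18+27-4, …, 43+3-4, 38+0) = 42
net[9] = max(3+42-4, 13+43-4, 18+32-4, …, 38+3-4, 51+0) = 52
One optimal plan: pieces 7 + 2 (1 cut) → ¢56 − ¢4 = ¢52.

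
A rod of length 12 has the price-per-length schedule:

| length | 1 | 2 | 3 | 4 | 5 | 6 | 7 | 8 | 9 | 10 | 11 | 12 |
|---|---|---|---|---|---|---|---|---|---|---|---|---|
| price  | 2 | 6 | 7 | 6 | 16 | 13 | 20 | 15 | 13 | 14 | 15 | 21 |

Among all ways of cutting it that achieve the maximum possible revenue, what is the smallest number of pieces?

3

Build r[k] bottom-up: r[k] = max over allowed piece i of (p[i] + r[k−i]).
r[1] = 2
r[2] = 6
r[3] = 8  (first piece 1, then r[2]=6)
r[4] = 12  (first piece 2, then r[2]=6)
r[5] = 16
r[6] = 18  (first piece 1, then r[5]=16)
r[7] = 22  (first piece 2, then r[5]=16)
r[8] = 24  (first piece 1, then r[7]=22)
r[9] = 28  (first piece 2, then r[7]=22)
r[10] = 32  (first piece 5, then r[5]=16)
r[11] = 34  (first piece 1, then r[10]=32)
r[12] = 38  (first piece 2, then r[10]=32)
Maximum revenue is $38.
Now minimize piece count subject to staying optimal: for each k, pieces[k] = 1 + min over i with p[i]+r[k−i]=r[k] of pieces[k−i].
pieces[9] = 3
pieces[10] = 2
pieces[11] = 3
pieces[12] = 3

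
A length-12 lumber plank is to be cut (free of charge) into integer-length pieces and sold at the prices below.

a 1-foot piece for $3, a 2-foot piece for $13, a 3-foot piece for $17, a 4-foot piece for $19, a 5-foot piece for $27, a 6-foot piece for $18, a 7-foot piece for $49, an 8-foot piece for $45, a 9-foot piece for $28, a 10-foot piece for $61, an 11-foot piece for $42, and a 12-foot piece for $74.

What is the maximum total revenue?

Build v[k] bottom-up: v[k] = max over allowed piece i of (p[i] + v[k−i]).
v[1] = 3
v[2] = 13
v[3] = 17
v[4] = 26  (first piece 2, then v[2]=13)
v[5] = 30  (first piece 2, then v[3]=17)
v[6] = 39  (first piece 2, then v[4]=26)
v[7] = 49
v[8] = 52  (first piece 1, then v[7]=49)
v[9] = 62  (first piece 2, then v[7]=49)
v[10] = 66  (first piece 3, then v[7]=49)
v[11] = 75  (first piece 2, then v[9]=62)
v[12] = 79  (first piece 2, then v[10]=66)
One optimal cutting: 7 + 3 + 2 → $49 + $17 + $13 = $79.

79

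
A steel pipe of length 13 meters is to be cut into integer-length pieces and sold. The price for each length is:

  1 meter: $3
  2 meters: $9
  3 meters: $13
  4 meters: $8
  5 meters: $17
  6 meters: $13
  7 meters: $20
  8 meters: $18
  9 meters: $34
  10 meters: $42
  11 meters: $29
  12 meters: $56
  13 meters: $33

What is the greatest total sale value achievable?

59

Consider every possible first cut. v[k] is the best of p[i]+v[k−i] over all sellable i≤k.
v[1] = 3
v[2] = 9
v[3] = 13
v[4] = 18  (first piece 2, then v[2]=9)
v[5] = 22  (first piece 2, then v[3]=13)
v[6] = 27  (first piece 2, then v[4]=18)
v[7] = 31  (first piece 2, then v[5]=22)
v[8] = 36  (first piece 2, then v[6]=27)
v[9] = 40  (first piece 2, then v[7]=31)
v[10] = 45  (first piece 2, then v[8]=36)
v[11] = 49  (first piece 2, then v[9]=40)
v[12] = 56
v[13] = 59  (first piece 1, then v[12]=56)
One optimal cutting: 12 + 1 → $56 + $3 = $59.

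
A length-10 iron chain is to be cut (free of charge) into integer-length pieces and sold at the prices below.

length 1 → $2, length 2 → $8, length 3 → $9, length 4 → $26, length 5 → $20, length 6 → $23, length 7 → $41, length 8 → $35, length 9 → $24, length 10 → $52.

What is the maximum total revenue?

Let R[k] be the best obtainable value from length k. For each k, try every first piece i and keep the best of price[i] + R[k−i].
R[1] = 2
R[2] = max(2+2, 8+0) = 8
R[3] = max(2+8, 8+2, 9+0) = 10
R[4] = max(2+10, 8+8, 9+2, 26+0) = 26
R[5] = max(2+26, 8+10, 9+8, 26+2, 20+0) = 28
R[6] = max(2+28, 8+26, 9+10, 26+8, 20+2, 23+0) = 34
R[7] = max(2+34, 8+28, 9+26, …, 23+2, 41+0) = 41
R[8] = max(2+41, 8+34, 9+28, …, 41+2, 35+0) = 52
R[9] = max(2+52, 8+41, 9+34, …, 35+2, 24+0) = 54
R[10] = max(2+54, 8+52, 9+41, …, 24+2, 52+0) = 60
One optimal cutting: 4 + 4 + 2 → $26 + $26 + $8 = $60.

60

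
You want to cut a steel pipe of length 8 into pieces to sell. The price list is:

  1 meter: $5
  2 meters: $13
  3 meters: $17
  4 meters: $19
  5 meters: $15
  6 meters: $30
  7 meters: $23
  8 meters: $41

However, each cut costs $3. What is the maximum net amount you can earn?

Let r[k] be the best obtainable value from length k. For each k, try every first piece i and keep the best of price[i] + r[k−i] minus the 3 cut fee when i<k.
r[1] = 5
r[2] = max(5+5-3, 13+0) = 13
r[3] = max(5+13-3, 13+5-3, 17+0) = 17
r[4] = max(5+17-3, 13+13-3, 17+5-3, 19+0) = 23
r[5] = max(5+23-3, 13+17-3, 17+13-3, 19+5-3, 15+0) = 27
r[6] = max(5+27-3, 13+23-3, 17+17-3, 19+13-3, 15+5-3, 30+0) = 33
r[7] = max(5+33-3, 13+27-3, 17+23-3, …, 30+5-3, 23+0) = 37
r[8] = max(5+37-3, 13+33-3, 17+27-3, …, 23+5-3, 41+0) = 43
One optimal plan: pieces 2 + 2 + 2 + 2 (3 cuts) → $52 − $9 = $43.

43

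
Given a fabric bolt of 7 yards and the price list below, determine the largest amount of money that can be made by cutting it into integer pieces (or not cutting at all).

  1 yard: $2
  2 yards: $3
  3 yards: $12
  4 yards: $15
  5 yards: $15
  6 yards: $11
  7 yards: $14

Consider every possible first cut. best[k] is the best of p[i]+best[k−i] over all sellable i≤k.
best[1] = 2
best[2] = 4  (first piece 1, then best[1]=2)
best[3] = 12
best[4] = 15
best[5] = 17  (first piece 1, then best[4]=15)
best[6] = 24  (first piece 3, then best[3]=12)
best[7] = 27  (first piece 3, then best[4]=15)
One optimal cutting: 4 + 3 → $15 + $12 = $27.

27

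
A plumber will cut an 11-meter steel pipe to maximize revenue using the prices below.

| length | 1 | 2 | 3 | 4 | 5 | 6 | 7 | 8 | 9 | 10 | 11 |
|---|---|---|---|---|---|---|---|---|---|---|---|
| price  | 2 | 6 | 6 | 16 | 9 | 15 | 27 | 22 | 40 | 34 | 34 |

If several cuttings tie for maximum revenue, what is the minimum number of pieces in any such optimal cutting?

2

Let r[k] be the best obtainable value from length k. For each k, try every first piece i and keep the best of price[i] + r[k−i].
r[1] = 2
r[2] = max(2+2, 6+0) = 6
r[3] = max(2+6, 6+2, 6+0) = 8
r[4] = max(2+8, 6+6, 6+2, 16+0) = 16
r[5] = max(2+16, 6+8, 6+6, 16+2, 9+0) = 18
r[6] = max(2+18, 6+16, 6+8, 16+6, 9+2, 15+0) = 22
r[7] = max(2+22, 6+18, 6+16, …, 15+2, 27+0) = 27
r[8] = max(2+27, 6+22, 6+18, …, 27+2, 22+0) = 32
r[9] = max(2+32, 6+27, 6+22, …, 22+2, 40+0) = 40
r[10] = max(2+40, 6+32, 6+27, …, 40+2, 34+0) = 42
r[11] = max(2+42, 6+40, 6+32, …, 34+2, 34+0) = 46
Maximum revenue is $46.
Now minimize piece count subject to staying optimal: for each k, pieces[k] = 1 + min over i with p[i]+r[k−i]=r[k] of pieces[k−i].
pieces[8] = 2
pieces[9] = 1
pieces[10] = 2
pieces[11] = 2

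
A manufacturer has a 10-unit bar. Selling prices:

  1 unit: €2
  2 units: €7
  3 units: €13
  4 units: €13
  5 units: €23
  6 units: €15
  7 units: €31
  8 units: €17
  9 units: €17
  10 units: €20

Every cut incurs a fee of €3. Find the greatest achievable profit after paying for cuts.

43

Consider every possible first cut. v[k] is the best of p[i]+v[k−i] over all sellable i≤k, charging 3 whenever i<k.
v[1] = 2
v[2] = 7
v[3] = 13
v[4] = 13
v[5] = 23
v[6] = 23  (first piece 3, then v[3]=13)
v[7] = 31
v[8] = 33  (first piece 3, then v[5]=23)
v[9] = 35  (first piece 2, then v[7]=31)
v[10] = 43  (first piece 5, then v[5]=23)
One optimal plan: pieces 5 + 5 (1 cut) → €46 − €3 = €43.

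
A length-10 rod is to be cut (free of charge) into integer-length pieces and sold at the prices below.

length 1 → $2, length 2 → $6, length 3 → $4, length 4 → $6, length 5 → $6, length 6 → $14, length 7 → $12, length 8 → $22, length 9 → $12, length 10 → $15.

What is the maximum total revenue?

Build v[k] bottom-up: v[k] = max over allowed piece i of (p[i] + v[k−i]).
v[1] = 2
v[2] = 6
v[3] = 8  (first piece 1, then v[2]=6)
v[4] = 12  (first piece 2, then v[2]=6)
v[5] = 14  (first piece 1, then v[4]=12)
v[6] = 18  (first piece 2, then v[4]=12)
v[7] = 20  (first piece 1, then v[6]=18)
v[8] = 24  (first piece 2, then v[6]=18)
v[9] = 26  (first piece 1, then v[8]=24)
v[10] = 30  (first piece 2, then v[8]=24)
One optimal cutting: 2 + 2 + 2 + 2 + 2 → $6 + $6 + $6 + $6 + $6 = $30.

30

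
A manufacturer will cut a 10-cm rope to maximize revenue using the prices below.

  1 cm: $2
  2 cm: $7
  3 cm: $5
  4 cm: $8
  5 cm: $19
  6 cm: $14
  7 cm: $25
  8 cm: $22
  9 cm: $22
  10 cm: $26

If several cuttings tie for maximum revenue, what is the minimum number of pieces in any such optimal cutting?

2

Build r[k] bottom-up: r[k] = max over allowed piece i of (p[i] + r[k−i]).
r[1] = 2
r[2] = max(2+2, 7+0) = 7
r[3] = max(2+7, 7+2, 5+0) = 9
r[4] = max(2+9, 7+7, 5+2, 8+0) = 14
r[5] = max(2+14, 7+9, 5+7, 8+2, 19+0) = 19
r[6] = max(2+19, 7+14, 5+9, 8+7, 19+2, 14+0) = 21
r[7] = max(2+21, 7+19, 5+14, …, 14+2, 25+0) = 26
r[8] = max(2+26, 7+21, 5+19, …, 25+2, 22+0) = 28
r[9] = max(2+28, 7+26, 5+21, …, 22+2, 22+0) = 33
r[10] = max(2+33, 7+28, 5+26, …, 22+2, 26+0) = 38
Maximum revenue is $38.
Now minimize piece count subject to staying optimal: for each k, pieces[k] = 1 + min over i with p[i]+r[k−i]=r[k] of pieces[k−i].
pieces[7] = 2
pieces[8] = 3
pieces[9] = 3
pieces[10] = 2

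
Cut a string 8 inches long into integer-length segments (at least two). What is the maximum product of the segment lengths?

Fill g[k] for k=2..8: at each k try every first piece i and multiply by the better of (k−i) uncut or g[k−i].
g[2] = 1·max(1,0) = 1·1 = 1
g[3] = 1·max(2,1) = 1·2 = 2
g[4] = 2·max(2,1) = 2·2 = 4
g[5] = 2·max(3,2) = 2·3 = 6
g[6] = 3·max(3,2) = 3·3 = 9
g[7] = 2·max(5,6) = 2·6 = 12
g[8] = 2·max(6,9) = 2·9 = 18
One optimal split: 3 + 3 + 2; product 3·3·2 = 18.

18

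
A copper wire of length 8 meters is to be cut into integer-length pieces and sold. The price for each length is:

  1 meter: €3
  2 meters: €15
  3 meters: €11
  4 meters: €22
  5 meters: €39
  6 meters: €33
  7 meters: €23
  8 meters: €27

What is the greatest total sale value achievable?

Let best[k] be the best obtainable value from length k. For each k, try every first piece i and keep the best of price[i] + best[k−i].
best[1] = 3
best[2] = 15
best[3] = 18  (first piece 1, then best[2]=15)
best[4] = 30  (first piece 2, then best[2]=15)
best[5] = 39
best[6] = 45  (first piece 2, then best[4]=30)
best[7] = 54  (first piece 2, then best[5]=39)
best[8] = 60  (first piece 2, then best[6]=45)
One optimal cutting: 2 + 2 + 2 + 2 → €15 + €15 + €15 + €15 = €60.

60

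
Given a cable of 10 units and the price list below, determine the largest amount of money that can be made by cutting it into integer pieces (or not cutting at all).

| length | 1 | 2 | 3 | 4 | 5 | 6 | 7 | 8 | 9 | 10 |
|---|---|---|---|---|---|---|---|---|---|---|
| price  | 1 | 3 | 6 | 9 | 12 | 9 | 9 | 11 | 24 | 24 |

Consider every possible first cut. R[k] is the best of p[i]+R[k−i] over all sellable i≤k.
R[1] = 1
R[2] = 3
R[3] = 6
R[4] = 9
R[5] = 12
R[6] = 13  (first piece 1, then R[5]=12)
R[7] = 15  (first piece 2, then R[5]=12)
R[8] = 18  (first piece 3, then R[5]=12)
R[9] = 24
R[10] = 25  (first piece 1, then R[9]=24)
One optimal cutting: 9 + 1 → $24 + $1 = $25.

25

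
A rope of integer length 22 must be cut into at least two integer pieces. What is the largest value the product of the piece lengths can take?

2916

Define prod[k] = max over 1≤i<k of i · max(k−i, prod[k−i]); the inner max lets the remainder stay uncut if that's better.
Small cases: prod[2]=1, prod[3]=2, prod[4]=4, prod[5]=6, prod[6]=9, prod[7]=12, prod[8]=18, prod[9]=27, prod[10]=36, prod[11]=54, prod[12]=81, prod[13]=108, prod[14]=162, prod[15]=243, prod[16]=324, prod[17]=486.
prod[18] = 3*max(15,243) = 3*243 = 729
prod[19] = 2*max(17,486) = 2*486 = 972
prod[20] = 2*max(18,729) = 2*729 = 1458
prod[21] = 3*max(18,729) = 3*729 = 2187
prod[22] = 2*max(20,1458) = 2*1458 = 2916
One optimal split: 3 + 3 + 3 + 3 + 3 + 3 + 2 + 2; product 3*3*3*3*3*3*2*2 = 2916.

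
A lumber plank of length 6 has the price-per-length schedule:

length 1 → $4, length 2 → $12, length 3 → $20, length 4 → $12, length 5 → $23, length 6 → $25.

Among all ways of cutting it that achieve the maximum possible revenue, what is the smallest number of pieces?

2

Let r[k] be the best obtainable value from length k. For each k, try every first piece i and keep the best of price[i] + r[k−i].
r[1] = 4
r[2] = max(4+4, 12+0) = 12
r[3] = max(4+12, 12+4, 20+0) = 20
r[4] = max(4+20, 12+12, 20+4, 12+0) = 24
r[5] = max(4+24, 12+20, 20+12, 12+4, 23+0) = 32
r[6] = max(4+32, 12+24, 20+20, 12+12, 23+4, 25+0) = 40
Maximum revenue is $40.
Now minimize piece count subject to staying optimal: for each k, pieces[k] = 1 + min over i with p[i]+r[k−i]=r[k] of pieces[k−i].
pieces[3] = 1
pieces[4] = 2
pieces[5] = 2
pieces[6] = 2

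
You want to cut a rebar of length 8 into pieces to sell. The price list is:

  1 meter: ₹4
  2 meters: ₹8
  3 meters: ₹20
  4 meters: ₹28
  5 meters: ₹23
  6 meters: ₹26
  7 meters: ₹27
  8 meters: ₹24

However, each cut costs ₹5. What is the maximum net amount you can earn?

Consider every possible first cut. r[k] is the best of p[i]+r[k−i] over all sellable i≤k, charging 5 whenever i<k.
r[1] = 4
r[2] = 8
r[3] = 20
r[4] = 28
r[5] = 27  (first piece 1, then r[4]=28)
r[6] = 35  (first piece 3, then r[3]=20)
r[7] = 43  (first piece 3, then r[4]=28)
r[8] = 51  (first piece 4, then r[4]=28)
One optimal plan: pieces 4 + 4 (1 cut) → ₹56 − ₹5 = ₹51.

51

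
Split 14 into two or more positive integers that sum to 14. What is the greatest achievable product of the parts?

162

Let prod[k] be the best product for length k (with at least one cut). For each first piece i, the rest contributes max(k−i, prod[k−i]).
prod[2] = 1×max(1,0) = 1×1 = 1
prod[3] = 1×max(2,1) = 1×2 = 2
prod[4] = 2×max(2,1) = 2×2 = 4
prod[5] = 2×max(3,2) = 2×3 = 6
prod[6] = 3×max(3,2) = 3×3 = 9
prod[7] = 2×max(5,6) = 2×6 = 12
prod[8] = 2×max(6,9) = 2×9 = 18
prod[9] = 3×max(6,9) = 3×9 = 27
prod[10] = 2×max(8,18) = 2×18 = 36
prod[11] = 2×max(9,27) = 2×27 = 54
prod[12] = 3×max(9,27) = 3×27 = 81
prod[13] = 2×max(11,54) = 2×54 = 108
prod[14] = 2×max(12,81) = 2×81 = 162
One optimal split: 3 + 3 + 3 + 3 + 2; product 3×3×3×3×2 = 162.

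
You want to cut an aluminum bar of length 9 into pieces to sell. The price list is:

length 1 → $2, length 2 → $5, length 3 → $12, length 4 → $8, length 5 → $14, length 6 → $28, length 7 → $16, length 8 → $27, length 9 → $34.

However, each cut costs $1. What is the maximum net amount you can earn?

Let r[k] be the best obtainable value from length k. For each k, try every first piece i and keep the best of price[i] + r[k−i] minus the 1 cut fee when i<k.
r[1] = 2
r[2] = 5
r[3] = 12
r[4] = 13  (first piece 1, then r[3]=12)
r[5] = 16  (first piece 2, then r[3]=12)
r[6] = 28
r[7] = 29  (first piece 1, then r[6]=28)
r[8] = 32  (first piece 2, then r[6]=28)
r[9] = 39  (first piece 3, then r[6]=28)
One optimal plan: pieces 6 + 3 (1 cut) → $40 − $1 = $39.

39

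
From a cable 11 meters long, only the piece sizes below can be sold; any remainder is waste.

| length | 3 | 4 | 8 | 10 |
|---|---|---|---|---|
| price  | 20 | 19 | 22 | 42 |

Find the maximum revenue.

60

Let f[k] be the best obtainable value from length k. For each k, try every first piece i and keep the best of price[i] + f[k−i].
f[1] = 0
f[2] = 0
f[3] = 20
f[4] = 20
f[5] = 20
f[6] = 40  (first piece 3, then f[3]=20)
f[7] = 40
f[8] = 40
f[9] = 60  (first piece 3, then f[6]=40)
f[10] = 60
f[11] = 60
One optimal cutting: pieces 3 + 3 + 3 with 2 meters of scrap → $60.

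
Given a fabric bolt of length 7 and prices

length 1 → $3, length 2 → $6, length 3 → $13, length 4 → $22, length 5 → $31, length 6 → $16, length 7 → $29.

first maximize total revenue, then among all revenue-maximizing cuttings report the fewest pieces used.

Consider every possible first cut. r[k] is the best of p[i]+r[k−i] over all sellable i≤k.
r[1] = 3
r[2] = 6  (first piece 1, then r[1]=3)
r[3] = 13
r[4] = 22
r[5] = 31
r[6] = 34  (first piece 1, then r[5]=31)
r[7] = 37  (first piece 1, then r[6]=34)
Maximum revenue is $37.
Now minimize piece count subject to staying optimal: for each k, pieces[k] = 1 + min over i with p[i]+r[k−i]=r[k] of pieces[k−i].
pieces[4] = 1
pieces[5] = 1
pieces[6] = 2
pieces[7] = 2

2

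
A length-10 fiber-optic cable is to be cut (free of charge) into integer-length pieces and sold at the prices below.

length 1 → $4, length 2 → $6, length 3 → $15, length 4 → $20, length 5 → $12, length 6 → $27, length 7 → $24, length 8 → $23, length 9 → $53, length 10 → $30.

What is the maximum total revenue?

Build v[k] bottom-up: v[k] = max over allowed piece i of (p[i] + v[k−i]).
v[1] = 4
v[2] = max(4+4, 6+0) = 8
v[3] = max(4+8, 6+4, 15+0) = 15
v[4] = max(4+15, 6+8, 15+4, 20+0) = 20
v[5] = max(4+20, 6+15, 15+8, 20+4, 12+0) = 24
v[6] = max(4+24, 6+20, 15+15, 20+8, 12+4, 27+0) = 30
v[7] = max(4+30, 6+24, 15+20, …, 27+4, 24+0) = 35
v[8] = max(4+35, 6+30, 15+24, …, 24+4, 23+0) = 40
v[9] = max(4+40, 6+35, 15+30, …, 23+4, 53+0) = 53
v[10] = max(4+53, 6+40, 15+35, …, 53+4, 30+0) = 57
One optimal cutting: 9 + 1 → $53 + $4 = $57.

57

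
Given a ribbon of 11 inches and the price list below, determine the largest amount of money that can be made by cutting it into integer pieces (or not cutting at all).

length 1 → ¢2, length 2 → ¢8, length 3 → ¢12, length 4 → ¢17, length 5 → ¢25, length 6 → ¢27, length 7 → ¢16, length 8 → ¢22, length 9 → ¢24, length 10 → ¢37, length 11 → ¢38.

52

Let R[k] be the best obtainable value from length k. For each k, try every first piece i and keep the best of price[i] + R[k−i].
R[1] = 2
R[2] = max(2+2, 8+0) = 8
R[3] = max(2+8, 8+2, 12+0) = 12
R[4] = max(2+12, 8+8, 12+2, 17+0) = 17
R[5] = max(2+17, 8+12, 12+8, 17+2, 25+0) = 25
R[6] = max(2+25, 8+17, 12+12, 17+8, 25+2, 27+0) = 27
R[7] = max(2+27, 8+25, 12+17, …, 27+2, 16+0) = 33
R[8] = max(2+33, 8+27, 12+25, …, 16+2, 22+0) = 37
R[9] = max(2+37, 8+33, 12+27, …, 22+2, 24+0) = 42
R[10] = max(2+42, 8+37, 12+33, …, 24+2, 37+0) = 50
R[11] = max(2+50, 8+42, 12+37, …, 37+2, 38+0) = 52
One optimal cutting: 5 + 5 + 1 → ¢25 + ¢25 + ¢2 = ¢52.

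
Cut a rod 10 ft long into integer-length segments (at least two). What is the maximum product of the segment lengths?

Define f[k] = max over 1≤i<k of i · max(k−i, f[k−i]); the inner max lets the remainder stay uncut if that's better.
Small cases: f[2]=1, f[3]=2, f[4]=4, f[5]=6.
f[6] = max(1×6, 2×4, 3×3, 4×2, 5×1) = 9
f[7] = max(1×9, 2×6, 3×4, 4×3, 5×2, 6×1) = 12
f[8] = max(1×12, 2×9, 3×6, …, 6×2, 7×1) = 18
f[9] = max(1×18, 2×12, 3×9, …, 7×2, 8×1) = 27
f[10] = max(1×27, 2×18, 3×12, …, 8×2, 9×1) = 36
One optimal split: 3 + 3 + 2 + 2; product 3×3×2×2 = 36.

36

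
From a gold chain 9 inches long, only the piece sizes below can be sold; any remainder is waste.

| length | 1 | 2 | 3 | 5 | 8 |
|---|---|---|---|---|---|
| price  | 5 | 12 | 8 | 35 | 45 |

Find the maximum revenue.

59

Build best[k] bottom-up: best[k] = max over allowed piece i of (p[i] + best[k−i]).
best[1] = 5
best[2] = max(5+5, 12+0) = 12
best[3] = max(5+12, 12+5, 8+0) = 17
best[4] = max(5+17, 12+12, 8+5) = 24
best[5] = max(5+24, 12+17, 8+12, 35+0) = 35
best[6] = max(5+35, 12+24, 8+17, 35+5) = 40
best[7] = max(5+40, 12+35, 8+24, 35+12) = 47
best[8] = max(5+47, 12+40, 8+35, 35+17, 45+0) = 52
best[9] = max(5+52, 12+47, 8+40, 35+24, 45+5) = 59
One optimal cutting: 5 + 2 + 2 → $59.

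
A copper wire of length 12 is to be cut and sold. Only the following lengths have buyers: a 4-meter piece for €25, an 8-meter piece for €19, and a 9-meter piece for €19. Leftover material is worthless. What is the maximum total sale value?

Let best[k] be the best obtainable value from length k. For each k, try every first piece i and keep the best of price[i] + best[k−i].
best[1] = 0
best[2] = 0
best[3] = 0
best[4] = 25
best[5] = 25
best[6] = 25
best[7] = 25
best[8] = 50  (first piece 4, then best[4]=25)
best[9] = 50
best[10] = 50
best[11] = 50
best[12] = 75  (first piece 4, then best[8]=50)
One optimal cutting: 4 + 4 + 4 → €75.

75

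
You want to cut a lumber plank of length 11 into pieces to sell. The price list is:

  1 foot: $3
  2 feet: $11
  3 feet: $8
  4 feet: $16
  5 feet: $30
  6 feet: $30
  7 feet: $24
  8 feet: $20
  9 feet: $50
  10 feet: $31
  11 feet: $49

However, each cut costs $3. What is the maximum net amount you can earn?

58

Let net[k] be the best obtainable value from length k. For each k, try every first piece i and keep the best of price[i] + net[k−i] minus the 3 cut fee when i<k.
net[1] = 3
net[2] = max(3+3-3, 11+0) = 11
net[3] = max(3+11-3, 11+3-3, 8+0) = 11
net[4] = max(3+11-3, 11+11-3, 8+3-3, 16+0) = 19
net[5] = max(3+19-3, 11+11-3, 8+11-3, 16+3-3, 30+0) = 30
net[6] = max(3+30-3, 11+19-3, 8+11-3, 16+11-3, 30+3-3, 30+0) = 30
net[7] = max(3+30-3, 11+30-3, 8+19-3, …, 30+3-3, 24+0) = 38
net[8] = max(3+38-3, 11+30-3, 8+30-3, …, 24+3-3, 20+0) = 38
net[9] = max(3+38-3, 11+38-3, 8+30-3, …, 20+3-3, 50+0) = 50
net[10] = max(3+50-3, 11+38-3, 8+38-3, …, 50+3-3, 31+0) = 57
net[11] = max(3+57-3, 11+50-3, 8+38-3, …, 31+3-3, 49+0) = 58
One optimal plan: pieces 9 + 2 (1 cut) → $61 − $3 = $58.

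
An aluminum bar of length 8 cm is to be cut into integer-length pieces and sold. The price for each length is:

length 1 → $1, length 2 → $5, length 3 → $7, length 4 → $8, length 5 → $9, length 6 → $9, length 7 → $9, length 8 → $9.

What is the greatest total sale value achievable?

20

Build best[k] bottom-up: best[k] = max over allowed piece i of (p[i] + best[k−i]).
best[1] = 1
best[2] = max(1+1, 5+0) = 5
best[3] = max(1+5, 5+1, 7+0) = 7
best[4] = max(1+7, 5+5, 7+1, 8+0) = 10
best[5] = max(1+10, 5+7, 7+5, 8+1, 9+0) = 12
best[6] = max(1+12, 5+10, 7+7, 8+5, 9+1, 9+0) = 15
best[7] = max(1+15, 5+12, 7+10, …, 9+1, 9+0) = 17
best[8] = max(1+17, 5+15, 7+12, …, 9+1, 9+0) = 20
One optimal cutting: 2 + 2 + 2 + 2 → $5 + $5 + $5 + $5 = $20.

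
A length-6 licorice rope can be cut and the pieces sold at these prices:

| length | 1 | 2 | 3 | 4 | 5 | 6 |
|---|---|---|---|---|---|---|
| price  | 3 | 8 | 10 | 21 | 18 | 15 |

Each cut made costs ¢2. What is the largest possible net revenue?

27

Let v[k] be the best obtainable value from length k. For each k, try every first piece i and keep the best of price[i] + v[k−i] minus the 2 cut fee when i<k.
v[1] = 3
v[2] = max(3+3-2, 8+0) = 8
v[3] = max(3+8-2, 8+3-2, 10+0) = 10
v[4] = max(3+10-2, 8+8-2, 10+3-2, 21+0) = 21
v[5] = max(3+21-2, 8+10-2, 10+8-2, 21+3-2, 18+0) = 22
v[6] = max(3+22-2, 8+21-2, 10+10-2, 21+8-2, 18+3-2, 15+0) = 27
One optimal plan: pieces 4 + 2 (1 cut) → ¢29 − ¢2 = ¢27.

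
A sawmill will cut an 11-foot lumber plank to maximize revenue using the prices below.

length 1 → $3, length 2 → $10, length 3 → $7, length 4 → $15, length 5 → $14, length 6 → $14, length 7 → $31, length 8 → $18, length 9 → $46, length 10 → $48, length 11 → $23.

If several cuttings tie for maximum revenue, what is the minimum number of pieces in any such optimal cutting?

2

Consider every possible first cut. r[k] is the best of p[i]+r[k−i] over all sellable i≤k.
r[1] = 3
r[2] = max(3+3, 10+0) = 10
r[3] = max(3+10, 10+3, 7+0) = 13
r[4] = max(3+13, 10+10, 7+3, 15+0) = 20
r[5] = max(3+20, 10+13, 7+10, 15+3, 14+0) = 23
r[6] = max(3+23, 10+20, 7+13, 15+10, 14+3, 14+0) = 30
r[7] = max(3+30, 10+23, 7+20, …, 14+3, 31+0) = 33
r[8] = max(3+33, 10+30, 7+23, …, 31+3, 18+0) = 40
r[9] = max(3+40, 10+33, 7+30, …, 18+3, 46+0) = 46
r[10] = max(3+46, 10+40, 7+33, …, 46+3, 48+0) = 50
r[11] = max(3+50, 10+46, 7+40, …, 48+3, 23+0) = 56
Maximum revenue is $56.
Now minimize piece count subject to staying optimal: for each k, pieces[k] = 1 + min over i with p[i]+r[k−i]=r[k] of pieces[k−i].
pieces[8] = 4
pieces[9] = 1
pieces[10] = 5
pieces[11] = 2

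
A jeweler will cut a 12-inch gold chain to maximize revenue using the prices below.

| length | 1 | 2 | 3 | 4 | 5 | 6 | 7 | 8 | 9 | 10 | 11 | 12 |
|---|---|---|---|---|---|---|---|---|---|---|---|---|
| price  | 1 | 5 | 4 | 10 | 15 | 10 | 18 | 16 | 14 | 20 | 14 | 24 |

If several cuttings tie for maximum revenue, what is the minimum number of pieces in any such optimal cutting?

Let r[k] be the best obtainable value from length k. For each k, try every first piece i and keep the best of price[i] + r[k−i].
r[1] = 1
r[2] = max(1+1, 5+0) = 5
r[3] = max(1+5, 5+1, 4+0) = 6
r[4] = max(1+6, 5+5, 4+1, 10+0) = 10
r[5] = max(1+10, 5+6, 4+5, 10+1, 15+0) = 15
r[6] = max(1+15, 5+10, 4+6, 10+5, 15+1, 10+0) = 16
r[7] = max(1+16, 5+15, 4+10, …, 10+1, 18+0) = 20
r[8] = max(1+20, 5+16, 4+15, …, 18+1, 16+0) = 21
r[9] = max(1+21, 5+20, 4+16, …, 16+1, 14+0) = 25
r[10] = max(1+25, 5+21, 4+20, …, 14+1, 20+0) = 30
r[11] = max(1+30, 5+25, 4+21, …, 20+1, 14+0) = 31
r[12] = max(1+31, 5+30, 4+25, …, 14+1, 24+0) = 35
Maximum revenue is $35.
Now minimize piece count subject to staying optimal: for each k, pieces[k] = 1 + min over i with p[i]+r[k−i]=r[k] of pieces[k−i].
pieces[9] = 2
pieces[10] = 2
pieces[11] = 3
pieces[12] = 3

3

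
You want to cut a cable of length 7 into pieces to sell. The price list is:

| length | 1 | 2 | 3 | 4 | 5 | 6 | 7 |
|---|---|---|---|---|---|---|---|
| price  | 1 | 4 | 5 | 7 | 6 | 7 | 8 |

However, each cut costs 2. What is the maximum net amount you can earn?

10

Let net[k] be the best obtainable value from length k. For each k, try every first piece i and keep the best of price[i] + net[k−i] minus the 2 cut fee when i<k.
net[1] = 1
net[2] = 4
net[3] = 5
net[4] = 7
net[5] = 7  (first piece 2, then net[3]=5)
net[6] = 9  (first piece 2, then net[4]=7)
net[7] = 10  (first piece 3, then net[4]=7)
One optimal plan: pieces 4 + 3 (1 cut) → 12 − 2 = 10.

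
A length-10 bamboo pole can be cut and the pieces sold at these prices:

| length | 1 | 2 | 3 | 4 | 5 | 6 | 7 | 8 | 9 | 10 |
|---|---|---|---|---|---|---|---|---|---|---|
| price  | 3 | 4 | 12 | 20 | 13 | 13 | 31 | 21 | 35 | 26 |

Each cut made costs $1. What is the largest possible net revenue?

43

Consider every possible first cut. net[k] is the best of p[i]+net[k−i] over all sellable i≤k, charging 1 whenever i<k.
net[1] = 3
net[2] = max(3+3-1, 4+0) = 5
net[3] = max(3+5-1, 4+3-1, 12+0) = 12
net[4] = max(3+12-1, 4+5-1, 12+3-1, 20+0) = 20
net[5] = max(3+20-1, 4+12-1, 12+5-1, 20+3-1, 13+0) = 22
net[6] = max(3+22-1, 4+20-1, 12+12-1, 20+5-1, 13+3-1, 13+0) = 24
net[7] = max(3+24-1, 4+22-1, 12+20-1, …, 13+3-1, 31+0) = 31
net[8] = max(3+31-1, 4+24-1, 12+22-1, …, 31+3-1, 21+0) = 39
net[9] = max(3+39-1, 4+31-1, 12+24-1, …, 21+3-1, 35+0) = 41
net[10] = max(3+41-1, 4+39-1, 12+31-1, …, 35+3-1, 26+0) = 43
One optimal plan: pieces 4 + 4 + 1 + 1 (3 cuts) → $46 − $3 = $43.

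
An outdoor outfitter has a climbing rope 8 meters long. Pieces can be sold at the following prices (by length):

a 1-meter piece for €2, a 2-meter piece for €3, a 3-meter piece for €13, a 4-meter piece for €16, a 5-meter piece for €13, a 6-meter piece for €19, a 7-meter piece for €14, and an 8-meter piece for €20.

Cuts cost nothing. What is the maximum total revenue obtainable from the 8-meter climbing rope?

Let v[k] be the best obtainable value from length k. For each k, try every first piece i and keep the best of price[i] + v[k−i].
v[1] = 2
v[2] = 4  (first piece 1, then v[1]=2)
v[3] = 13
v[4] = 16
v[5] = 18  (first piece 1, then v[4]=16)
v[6] = 26  (first piece 3, then v[3]=13)
v[7] = 29  (first piece 3, then v[4]=16)
v[8] = 32  (first piece 4, then v[4]=16)
One optimal cutting: 4 + 4 → €16 + €16 = €32.

32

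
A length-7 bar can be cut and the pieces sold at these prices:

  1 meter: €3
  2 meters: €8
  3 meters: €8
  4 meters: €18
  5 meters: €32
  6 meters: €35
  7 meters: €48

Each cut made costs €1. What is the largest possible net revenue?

48

Let r[k] be the best obtainable value from length k. For each k, try every first piece i and keep the best of price[i] + r[k−i] minus the 1 cut fee when i<k.
r[1] = 3
r[2] = 8
r[3] = 10  (first piece 1, then r[2]=8)
r[4] = 18
r[5] = 32
r[6] = 35
r[7] = 48
Best is to make no cuts and sell whole for €48.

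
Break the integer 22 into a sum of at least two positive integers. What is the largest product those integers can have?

Fill f[k] for k=2..22: at each k try every first piece i and multiply by the better of (k−i) uncut or f[k−i].
f[2] = 1*max(1,0) = 1*1 = 1
f[3] = max(1*2, 2*1) = 2
f[4] = max(1*3, 2*2, 3*1) = 4
f[5] = max(1*4, 2*3, 3*2, 4*1) = 6
f[6] = max(1*6, 2*4, 3*3, 4*2, 5*1) = 9
f[7] = max(1*9, 2*6, 3*4, 4*3, 5*2, 6*1) = 12
f[8] = max(1*12, 2*9, 3*6, …, 6*2, 7*1) = 18
f[9] = max(1*18, 2*12, 3*9, …, 7*2, 8*1) = 27
f[10] = max(1*27, 2*18, 3*12, …, 8*2, 9*1) = 36
f[11] = max(1*36, 2*27, 3*18, …, 9*2, 10*1) = 54
f[12] = max(1*54, 2*36, 3*27, …, 10*2, 11*1) = 81
f[13] = max(1*81, 2*54, 3*36, …, 11*2, 12*1) = 108
f[14] = max(1*108, 2*81, 3*54, …, 12*2, 13*1) = 162
f[15] = max(1*162, 2*108, 3*81, …, 13*2, 14*1) = 243
f[16] = max(1*243, 2*162, 3*108, …, 14*2, 15*1) = 324
f[17] = max(1*324, 2*243, 3*162, …, 15*2, 16*1) = 486
f[18] = max(1*486, 2*324, 3*243, …, 16*2, 17*1) = 729
f[19] = max(1*729, 2*486, 3*324, …, 17*2, 18*1) = 972
f[20] = max(1*972, 2*729, 3*486, …, 18*2, 19*1) = 1458
f[21] = max(1*1458, 2*972, 3*729, …, 19*2, 20*1) = 2187
f[22] = max(1*2187, 2*1458, 3*972, …, 20*2, 21*1) = 2916
One optimal split: 3 + 3 + 3 + 3 + 3 + 3 + 2 + 2; product 3*3*3*3*3*3*2*2 = 2916.

2916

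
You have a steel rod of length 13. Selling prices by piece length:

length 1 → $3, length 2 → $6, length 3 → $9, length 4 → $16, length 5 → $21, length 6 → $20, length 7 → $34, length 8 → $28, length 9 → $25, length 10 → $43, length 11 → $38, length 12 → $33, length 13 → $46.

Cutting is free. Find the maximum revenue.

Build best[k] bottom-up: best[k] = max over allowed piece i of (p[i] + best[k−i]).
best[1] = 3
best[2] = 6  (first piece 1, then best[1]=3)
best[3] = 9  (first piece 1, then best[2]=6)
best[4] = 16
best[5] = 21
best[6] = 24  (first piece 1, then best[5]=21)
best[7] = 34
best[8] = 37  (first piece 1, then best[7]=34)
best[9] = 40  (first piece 1, then best[8]=37)
best[10] = 43  (first piece 1, then best[9]=40)
best[11] = 50  (first piece 4, then best[7]=34)
best[12] = 55  (first piece 5, then best[7]=34)
best[13] = 58  (first piece 1, then best[12]=55)
One optimal cutting: 7 + 5 + 1 → $34 + $21 + $3 = $58.

58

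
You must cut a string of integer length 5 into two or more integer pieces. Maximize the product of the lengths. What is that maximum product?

Define g[k] = max over 1≤i<k of i · max(k−i, g[k−i]); the inner max lets the remainder stay uncut if that's better.
g[2] = 1*max(1,0) = 1*1 = 1
g[3] = max(1*2, 2*1) = 2
g[4] = max(1*3, 2*2, 3*1) = 4
g[5] = max(1*4, 2*3, 3*2, 4*1) = 6
One optimal split: 3 + 2; product 3*2 = 6.

6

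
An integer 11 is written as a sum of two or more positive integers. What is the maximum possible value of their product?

54

Fill m[k] for k=2..11: at each k try every first piece i and multiply by the better of (k−i) uncut or m[k−i].
m[2] = 1·max(1,0) = 1·1 = 1
m[3] = 1·max(2,1) = 1·2 = 2
m[4] = 2·max(2,1) = 2·2 = 4
m[5] = 2·max(3,2) = 2·3 = 6
m[6] = 3·max(3,2) = 3·3 = 9
m[7] = 2·max(5,6) = 2·6 = 12
m[8] = 2·max(6,9) = 2·9 = 18
m[9] = 3·max(6,9) = 3·9 = 27
m[10] = 2·max(8,18) = 2·18 = 36
m[11] = 2·max(9,27) = 2·27 = 54
One optimal split: 3 + 3 + 3 + 2; product 3·3·3·2 = 54.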